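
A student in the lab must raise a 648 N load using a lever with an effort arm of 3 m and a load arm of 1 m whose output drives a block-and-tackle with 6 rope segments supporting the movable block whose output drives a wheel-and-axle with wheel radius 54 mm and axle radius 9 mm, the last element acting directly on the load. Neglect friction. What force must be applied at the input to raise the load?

Lever MA = effort arm / load arm = 3/1 = 3.
Block-and-tackle MA = number of supporting rope parts = 6.
Wheel-and-axle MA = R/r = 54/9 = 6.
Combined ideal MA = 3 × 6 × 6 = 108.
Effort = load / MA = 648 / 108 = 6 N.

6 N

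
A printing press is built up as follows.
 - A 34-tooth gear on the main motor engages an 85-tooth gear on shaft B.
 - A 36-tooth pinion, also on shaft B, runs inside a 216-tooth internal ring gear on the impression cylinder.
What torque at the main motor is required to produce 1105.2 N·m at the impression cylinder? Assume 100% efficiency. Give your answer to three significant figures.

Overall ratio R = 2.5 × 6 = 15.
Input torque = output torque / R = 1105.2 / 15 = 73.68 N·m.

73.7 N·m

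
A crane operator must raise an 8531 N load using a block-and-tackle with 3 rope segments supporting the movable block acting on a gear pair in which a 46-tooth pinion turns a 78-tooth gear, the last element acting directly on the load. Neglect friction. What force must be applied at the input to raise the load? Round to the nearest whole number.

1677 N

Block-and-tackle MA = number of supporting rope parts = 3.
Gear pair MA = 78/46 = 1.6957.
Combined ideal MA = 3 × 1.6957 = 5.087.
Effort = load / MA = 8531 / 5.087 = 1677 N.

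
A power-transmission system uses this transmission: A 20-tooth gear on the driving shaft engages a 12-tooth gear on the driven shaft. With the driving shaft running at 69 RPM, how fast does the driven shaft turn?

115 RPM

gear mesh 12/20 = 0.6 → 69/0.6 = 115 RPM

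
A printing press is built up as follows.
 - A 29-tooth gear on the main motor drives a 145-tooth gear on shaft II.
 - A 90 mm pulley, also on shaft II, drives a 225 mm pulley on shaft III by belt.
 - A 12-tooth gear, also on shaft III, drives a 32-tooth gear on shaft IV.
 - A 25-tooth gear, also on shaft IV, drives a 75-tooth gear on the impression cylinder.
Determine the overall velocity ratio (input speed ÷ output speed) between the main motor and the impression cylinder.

Each stage contributes driven/driver: gear mesh 145/29 = 5, belt 225/90 = 2.5, gear mesh 32/12 = 2.6667, gear mesh 75/25 = 3.
Overall: 5 × 2.5 × 2.6667 × 3 = 100.

100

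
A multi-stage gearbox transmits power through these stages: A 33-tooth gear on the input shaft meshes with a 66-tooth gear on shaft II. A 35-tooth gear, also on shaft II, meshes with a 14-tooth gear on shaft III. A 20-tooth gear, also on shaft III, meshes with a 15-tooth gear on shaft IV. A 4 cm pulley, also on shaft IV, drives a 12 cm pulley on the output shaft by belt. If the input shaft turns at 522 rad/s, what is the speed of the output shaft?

the input shaft → shaft II (gear mesh, 66/33): 522 ÷ 2 = 261 rad/s
shaft II → shaft III (gear mesh, 14/35): 261 ÷ 0.4 = 652.5 rad/s
shaft III → shaft IV (gear mesh, 15/20): 652.5 ÷ 0.75 = 870 rad/s
shaft IV → the output shaft (belt, 12/4): 870 ÷ 3 = 290 rad/s

290 rad/s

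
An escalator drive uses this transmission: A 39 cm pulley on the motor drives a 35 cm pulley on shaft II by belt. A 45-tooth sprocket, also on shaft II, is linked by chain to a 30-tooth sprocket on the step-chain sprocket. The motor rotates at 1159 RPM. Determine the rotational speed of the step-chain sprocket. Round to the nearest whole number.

Belt: ratio = 35/39 = 0.89744, so shaft II turns at 1159 / 0.89744 = 1291.5 RPM.
Chain: ratio = 30/45 = 0.66667, so the step-chain sprocket turns at 1291.5 / 0.66667 = 1937.2 RPM.

1937 RPM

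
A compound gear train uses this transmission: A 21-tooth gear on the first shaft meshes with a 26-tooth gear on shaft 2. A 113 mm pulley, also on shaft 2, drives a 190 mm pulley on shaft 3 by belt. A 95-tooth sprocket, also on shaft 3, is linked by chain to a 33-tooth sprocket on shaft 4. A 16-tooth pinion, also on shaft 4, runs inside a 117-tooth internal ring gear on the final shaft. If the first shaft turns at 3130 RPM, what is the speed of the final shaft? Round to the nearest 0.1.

591.9 RPM

Gear mesh: ratio = 26/21 = 1.2381, so shaft 2 turns at 3130 / 1.2381 = 2528.1 RPM.
Belt: ratio = 190/113 = 1.6814, so shaft 3 turns at 2528.1 / 1.6814 = 1503.5 RPM.
Chain: ratio = 33/95 = 0.34737, so shaft 4 turns at 1503.5 / 0.34737 = 4328.4 RPM.
Internal gear: ratio = 117/16 = 7.3125, so the final shaft turns at 4328.4 / 7.3125 = 591.91 RPM.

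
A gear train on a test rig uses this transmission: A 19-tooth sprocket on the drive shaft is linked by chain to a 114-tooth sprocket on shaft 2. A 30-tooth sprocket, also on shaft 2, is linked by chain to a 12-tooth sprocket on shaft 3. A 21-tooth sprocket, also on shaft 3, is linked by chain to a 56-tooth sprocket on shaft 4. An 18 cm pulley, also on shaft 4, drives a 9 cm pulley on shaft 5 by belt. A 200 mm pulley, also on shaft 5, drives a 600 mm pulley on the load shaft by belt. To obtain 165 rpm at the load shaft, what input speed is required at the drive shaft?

Overall ratio R = 6 × 0.4 × 2.6667 × 0.5 × 3 = 9.6.
Required input speed = output speed × R = 165 × 9.6 = 1584 rpm.

1584 rpm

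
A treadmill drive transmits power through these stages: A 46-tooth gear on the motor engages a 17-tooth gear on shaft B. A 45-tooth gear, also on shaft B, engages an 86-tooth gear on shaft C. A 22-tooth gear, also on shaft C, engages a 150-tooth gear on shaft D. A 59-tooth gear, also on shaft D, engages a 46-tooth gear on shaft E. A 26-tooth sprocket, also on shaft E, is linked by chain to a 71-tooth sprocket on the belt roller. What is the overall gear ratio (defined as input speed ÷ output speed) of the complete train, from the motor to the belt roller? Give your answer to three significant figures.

Each stage contributes driven/driver: gear mesh 17/46 = 0.36957, gear mesh 86/45 = 1.9111, gear mesh 150/22 = 6.8182, gear mesh 46/59 = 0.77966, chain 71/26 = 2.7308.
Overall: 0.36957 × 1.9111 × 6.8182 × 0.77966 × 2.7308 = 10.253.

10.3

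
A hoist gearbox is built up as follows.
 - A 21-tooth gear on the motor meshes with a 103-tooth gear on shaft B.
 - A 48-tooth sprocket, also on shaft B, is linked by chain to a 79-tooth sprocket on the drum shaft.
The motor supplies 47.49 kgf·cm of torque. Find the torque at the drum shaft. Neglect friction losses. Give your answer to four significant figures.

After the gear mesh (103/21): 47.49 × 4.9048 = 232.93 kgf·cm
After the chain (79/48): 232.93 × 1.6458 = 383.36 kgf·cm

383.4 kgf·cm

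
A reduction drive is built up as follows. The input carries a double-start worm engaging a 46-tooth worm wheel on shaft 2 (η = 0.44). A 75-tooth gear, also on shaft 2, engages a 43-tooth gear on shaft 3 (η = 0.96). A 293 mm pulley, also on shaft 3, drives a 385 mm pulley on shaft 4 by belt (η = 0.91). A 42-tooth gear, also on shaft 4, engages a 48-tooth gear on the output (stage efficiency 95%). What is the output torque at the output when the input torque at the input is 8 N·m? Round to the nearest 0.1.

Worm: ratio = 46/2 = 23; torque at shaft 2 = 8 × 23 × 0.44 = 80.96 N·m.
Gear mesh: ratio = 43/75 = 0.57333; torque at shaft 3 = 80.96 × 0.57333 × 0.96 = 44.56 N·m.
Belt: ratio = 385/293 = 1.314; torque at shaft 4 = 44.56 × 1.314 × 0.91 = 53.282 N·m.
Gear mesh: ratio = 48/42 = 1.1429; torque at the output = 53.282 × 1.1429 × 0.95 = 57.849 N·m.

57.8 N·m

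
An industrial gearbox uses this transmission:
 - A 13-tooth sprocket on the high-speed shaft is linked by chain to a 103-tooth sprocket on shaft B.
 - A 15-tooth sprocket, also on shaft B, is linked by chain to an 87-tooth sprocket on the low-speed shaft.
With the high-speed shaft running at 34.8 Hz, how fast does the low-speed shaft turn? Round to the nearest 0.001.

0.757 Hz

the high-speed shaft → shaft B (chain, 103/13): 34.8 ÷ 7.9231 = 4.3922 Hz
shaft B → the low-speed shaft (chain, 87/15): 4.3922 ÷ 5.8 = 0.75728 Hz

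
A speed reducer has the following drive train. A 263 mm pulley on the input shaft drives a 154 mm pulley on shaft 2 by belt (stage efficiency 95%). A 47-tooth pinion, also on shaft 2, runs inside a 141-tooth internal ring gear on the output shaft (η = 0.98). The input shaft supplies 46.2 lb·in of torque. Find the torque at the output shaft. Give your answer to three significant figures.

After the belt (154/263): 46.2 × 0.58555 × 0.95 = 25.7 lb·in
After the internal gear (141/47): 25.7 × 3 × 0.98 = 75.558 lb·in

75.6 lb·in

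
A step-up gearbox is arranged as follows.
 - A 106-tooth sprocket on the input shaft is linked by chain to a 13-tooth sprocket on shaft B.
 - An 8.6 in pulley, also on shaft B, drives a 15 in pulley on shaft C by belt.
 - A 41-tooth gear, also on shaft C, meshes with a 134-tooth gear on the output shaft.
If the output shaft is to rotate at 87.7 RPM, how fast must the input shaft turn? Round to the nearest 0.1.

61.3 RPM

Overall ratio R = 0.12264 × 1.7442 × 3.2683 = 0.69912.
Required input speed = output speed × R = 87.7 × 0.69912 = 61.313 RPM.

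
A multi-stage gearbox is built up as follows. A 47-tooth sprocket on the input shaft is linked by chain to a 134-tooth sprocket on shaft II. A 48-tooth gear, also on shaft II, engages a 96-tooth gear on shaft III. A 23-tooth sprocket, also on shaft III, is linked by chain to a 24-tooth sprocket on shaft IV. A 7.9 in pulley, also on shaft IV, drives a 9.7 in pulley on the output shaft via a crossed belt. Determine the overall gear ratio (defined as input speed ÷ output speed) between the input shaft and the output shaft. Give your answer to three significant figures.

Each stage contributes driven/driver: chain 134/47 = 2.8511, gear mesh 96/48 = 2, chain 24/23 = 1.0435, belt 9.7/7.9 = 1.2278.
Overall: 2.8511 × 2 × 1.0435 × 1.2278 = 7.3058.

7.31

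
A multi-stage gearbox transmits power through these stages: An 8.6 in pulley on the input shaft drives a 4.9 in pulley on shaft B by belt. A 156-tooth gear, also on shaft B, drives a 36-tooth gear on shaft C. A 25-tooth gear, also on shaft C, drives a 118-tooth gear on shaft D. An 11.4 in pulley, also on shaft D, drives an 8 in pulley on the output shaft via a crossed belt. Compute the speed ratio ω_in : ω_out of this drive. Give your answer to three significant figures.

0.436

Each stage contributes driven/driver: belt 4.9/8.6 = 0.56977, gear mesh 36/156 = 0.23077, gear mesh 118/25 = 4.72, belt 8/11.4 = 0.70175.
Overall: 0.56977 × 0.23077 × 4.72 × 0.70175 = 0.43551.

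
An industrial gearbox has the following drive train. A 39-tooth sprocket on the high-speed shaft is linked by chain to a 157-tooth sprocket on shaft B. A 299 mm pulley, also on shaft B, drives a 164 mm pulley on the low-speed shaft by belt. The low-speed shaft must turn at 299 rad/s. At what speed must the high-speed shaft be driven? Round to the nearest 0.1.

Overall ratio R = 4.0256 × 0.54849 = 2.208.
Required input speed = output speed × R = 299 × 2.208 = 660.21 rad/s.

660.2 rad/s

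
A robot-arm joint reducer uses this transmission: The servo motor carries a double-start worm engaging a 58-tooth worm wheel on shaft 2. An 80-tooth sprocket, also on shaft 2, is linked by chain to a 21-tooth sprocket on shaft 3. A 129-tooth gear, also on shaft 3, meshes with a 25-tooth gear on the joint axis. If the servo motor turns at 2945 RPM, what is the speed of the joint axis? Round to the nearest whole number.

1996 RPM

Worm: ratio = 58/2 = 29, so shaft 2 turns at 2945 / 29 = 101.55 RPM.
Chain: ratio = 21/80 = 0.2625, so shaft 3 turns at 101.55 / 0.2625 = 386.86 RPM.
Gear mesh: ratio = 25/129 = 0.1938, so the joint axis turns at 386.86 / 0.1938 = 1996.2 RPM.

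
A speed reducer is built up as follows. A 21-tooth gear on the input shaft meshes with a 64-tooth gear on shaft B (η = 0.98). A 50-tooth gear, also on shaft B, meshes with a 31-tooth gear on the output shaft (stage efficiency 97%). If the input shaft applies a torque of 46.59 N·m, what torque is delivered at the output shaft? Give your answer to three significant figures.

83.7 N·m

After the gear mesh (64/21): 46.59 × 3.0476 × 0.98 = 139.15 N·m
After the gear mesh (31/50): 139.15 × 0.62 × 0.97 = 83.684 N·m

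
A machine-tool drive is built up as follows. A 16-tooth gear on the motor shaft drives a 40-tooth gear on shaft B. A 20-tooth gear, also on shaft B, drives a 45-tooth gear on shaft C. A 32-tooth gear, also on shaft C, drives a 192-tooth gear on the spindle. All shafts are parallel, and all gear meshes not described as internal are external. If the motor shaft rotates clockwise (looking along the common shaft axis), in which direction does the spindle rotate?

the motor shaft → shaft B: external mesh, 1 reversal → CCW.
shaft B → shaft C: external mesh, 1 reversal → CW.
shaft C → the spindle: external mesh, 1 reversal → CCW.
3 reversals in total — an odd number — so the spindle turns opposite to the motor shaft.

counterclockwise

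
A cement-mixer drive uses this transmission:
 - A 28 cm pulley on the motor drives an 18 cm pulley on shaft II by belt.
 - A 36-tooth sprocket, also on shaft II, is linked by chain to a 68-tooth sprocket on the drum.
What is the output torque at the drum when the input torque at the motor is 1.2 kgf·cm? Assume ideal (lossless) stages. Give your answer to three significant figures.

Belt: ratio = 18/28 = 0.64286; torque at shaft II = 1.2 × 0.64286 = 0.77143 kgf·cm.
Chain: ratio = 68/36 = 1.8889; torque at the drum = 0.77143 × 1.8889 = 1.4571 kgf·cm.

1.46 kgf·cm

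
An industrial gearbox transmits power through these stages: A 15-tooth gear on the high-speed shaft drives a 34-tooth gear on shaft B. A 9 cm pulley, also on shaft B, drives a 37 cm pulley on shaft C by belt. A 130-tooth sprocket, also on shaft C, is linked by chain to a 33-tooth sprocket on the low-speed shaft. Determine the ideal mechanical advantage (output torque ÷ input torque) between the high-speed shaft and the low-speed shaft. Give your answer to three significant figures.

Each stage contributes driven/driver: gear mesh 34/15 = 2.2667, belt 37/9 = 4.1111, chain 33/130 = 0.25385.
Overall: 2.2667 × 4.1111 × 0.25385 = 2.3655.

2.37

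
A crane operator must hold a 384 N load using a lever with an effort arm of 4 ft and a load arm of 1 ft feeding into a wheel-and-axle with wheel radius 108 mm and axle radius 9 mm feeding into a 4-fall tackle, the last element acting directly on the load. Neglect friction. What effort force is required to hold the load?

Lever MA = effort arm / load arm = 4/1 = 4.
Wheel-and-axle MA = R/r = 108/9 = 12.
Block-and-tackle MA = number of supporting rope parts = 4.
Combined ideal MA = 4 × 12 × 4 = 192.
Effort = load / MA = 384 / 192 = 2 N.

2 N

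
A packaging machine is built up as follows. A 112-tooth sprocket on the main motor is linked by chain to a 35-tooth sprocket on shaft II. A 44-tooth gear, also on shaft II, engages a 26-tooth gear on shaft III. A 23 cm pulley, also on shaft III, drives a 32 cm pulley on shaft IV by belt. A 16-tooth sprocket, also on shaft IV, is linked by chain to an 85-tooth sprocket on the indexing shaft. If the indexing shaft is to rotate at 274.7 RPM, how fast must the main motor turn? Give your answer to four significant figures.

Overall ratio R = 0.3125 × 0.59091 × 1.3913 × 5.3125 = 1.3649.
Required input speed = output speed × R = 274.7 × 1.3649 = 374.93 RPM.

374.9 RPM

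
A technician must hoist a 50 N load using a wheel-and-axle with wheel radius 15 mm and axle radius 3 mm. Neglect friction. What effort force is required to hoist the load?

10 N

Wheel-and-axle MA = R/r = 15/3 = 5.
Effort = load / MA = 50 / 5 = 10 N.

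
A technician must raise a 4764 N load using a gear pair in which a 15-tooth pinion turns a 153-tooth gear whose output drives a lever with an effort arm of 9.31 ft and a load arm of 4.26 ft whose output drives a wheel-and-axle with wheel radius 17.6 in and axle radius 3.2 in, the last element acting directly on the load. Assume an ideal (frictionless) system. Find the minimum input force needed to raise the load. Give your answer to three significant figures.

38.9 N

Gear pair MA = 153/15 = 10.2.
Lever MA = effort arm / load arm = 9.31/4.26 = 2.1854.
Wheel-and-axle MA = R/r = 17.6/3.2 = 5.5.
Combined ideal MA = 10.2 × 2.1854 × 5.5 = 122.6.
Effort = load / MA = 4764 / 122.6 = 38.857 N.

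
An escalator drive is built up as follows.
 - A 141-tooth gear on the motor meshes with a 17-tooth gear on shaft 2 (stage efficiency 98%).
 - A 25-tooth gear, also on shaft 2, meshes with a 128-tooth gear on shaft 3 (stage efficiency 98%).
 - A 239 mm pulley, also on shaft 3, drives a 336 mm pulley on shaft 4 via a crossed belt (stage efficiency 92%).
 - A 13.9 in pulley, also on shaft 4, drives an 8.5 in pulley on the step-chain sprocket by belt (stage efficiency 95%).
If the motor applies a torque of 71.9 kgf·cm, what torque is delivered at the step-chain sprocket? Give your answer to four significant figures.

gear mesh 17/141 = 0.12057 → τ = 71.9·0.12057·0.98 = 8.4954 kgf·cm
gear mesh 128/25 = 5.12 → τ = 8.4954·5.12·0.98 = 42.627 kgf·cm
belt 336/239 = 1.4059 → τ = 42.627·1.4059·0.92 = 55.133 kgf·cm
belt 8.5/13.9 = 0.61151 → τ = 55.133·0.61151·0.95 = 32.029 kgf·cm

32.03 kgf·cm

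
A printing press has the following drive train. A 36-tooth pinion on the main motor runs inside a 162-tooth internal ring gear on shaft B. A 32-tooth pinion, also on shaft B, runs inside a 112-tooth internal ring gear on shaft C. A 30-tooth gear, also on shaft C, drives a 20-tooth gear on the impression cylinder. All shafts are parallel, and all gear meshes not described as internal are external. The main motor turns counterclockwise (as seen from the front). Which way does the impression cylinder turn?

the main motor → shaft B: internal mesh, same direction → CCW.
shaft B → shaft C: internal mesh, same direction → CCW.
shaft C → the impression cylinder: external mesh, 1 reversal → CW.
1 reversal in total — an odd number — so the impression cylinder turns opposite to the main motor.

clockwise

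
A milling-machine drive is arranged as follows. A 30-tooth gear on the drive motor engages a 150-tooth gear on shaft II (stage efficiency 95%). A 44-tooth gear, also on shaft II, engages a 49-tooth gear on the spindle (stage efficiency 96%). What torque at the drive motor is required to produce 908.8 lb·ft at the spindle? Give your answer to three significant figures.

179 lb·ft

Overall ratio R = 5 × 1.1136 = 5.5682; overall efficiency η = 0.95 × 0.96 = 0.9120.
Input torque = output torque / (R × η) = 908.8 / (5.5682 × 0.9120) = 178.96 lb·ft.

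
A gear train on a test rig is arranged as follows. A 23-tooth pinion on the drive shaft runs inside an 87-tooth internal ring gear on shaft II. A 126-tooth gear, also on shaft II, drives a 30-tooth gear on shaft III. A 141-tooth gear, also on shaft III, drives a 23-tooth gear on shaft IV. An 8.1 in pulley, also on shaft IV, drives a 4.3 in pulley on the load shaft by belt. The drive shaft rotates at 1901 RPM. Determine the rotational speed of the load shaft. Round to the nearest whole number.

24375 RPM

the drive shaft → shaft II (internal gear, 87/23): 1901 ÷ 3.7826 = 502.56 RPM
shaft II → shaft III (gear mesh, 30/126): 502.56 ÷ 0.2381 = 2110.8 RPM
shaft III → shaft IV (gear mesh, 23/141): 2110.8 ÷ 0.16312 = 12940 RPM
shaft IV → the load shaft (belt, 4.3/8.1): 12940 ÷ 0.53086 = 24375 RPM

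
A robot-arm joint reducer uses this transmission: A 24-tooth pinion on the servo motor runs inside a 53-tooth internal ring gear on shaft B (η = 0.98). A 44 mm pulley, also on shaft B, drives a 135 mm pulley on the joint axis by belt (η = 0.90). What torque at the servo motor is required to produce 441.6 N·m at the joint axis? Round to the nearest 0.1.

Overall ratio R = 2.2083 × 3.0682 = 6.7756; overall efficiency η = 0.98 × 0.90 = 0.8820.
Input torque = output torque / (R × η) = 441.6 / (6.7756 × 0.8820) = 73.895 N·m.

73.9 N·m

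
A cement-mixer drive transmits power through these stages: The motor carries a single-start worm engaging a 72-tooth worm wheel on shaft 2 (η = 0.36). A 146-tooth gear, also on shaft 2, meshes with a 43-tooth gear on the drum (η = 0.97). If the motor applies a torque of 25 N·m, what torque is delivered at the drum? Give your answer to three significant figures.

185 N·m

Worm: ratio = 72/1 = 72; torque at shaft 2 = 25 × 72 × 0.36 = 648 N·m.
Gear mesh: ratio = 43/146 = 0.29452; torque at the drum = 648 × 0.29452 × 0.97 = 185.12 N·m.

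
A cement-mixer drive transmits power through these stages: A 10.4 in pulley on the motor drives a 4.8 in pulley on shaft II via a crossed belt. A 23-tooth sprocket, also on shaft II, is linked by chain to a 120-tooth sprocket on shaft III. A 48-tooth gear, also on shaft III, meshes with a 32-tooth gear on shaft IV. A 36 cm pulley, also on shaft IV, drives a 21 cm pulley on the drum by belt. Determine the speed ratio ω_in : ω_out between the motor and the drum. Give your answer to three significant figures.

0.936

Each stage contributes driven/driver: belt 4.8/10.4 = 0.46154, chain 120/23 = 5.2174, gear mesh 32/48 = 0.66667, belt 21/36 = 0.58333.
Overall: 0.46154 × 5.2174 × 0.66667 × 0.58333 = 0.93645.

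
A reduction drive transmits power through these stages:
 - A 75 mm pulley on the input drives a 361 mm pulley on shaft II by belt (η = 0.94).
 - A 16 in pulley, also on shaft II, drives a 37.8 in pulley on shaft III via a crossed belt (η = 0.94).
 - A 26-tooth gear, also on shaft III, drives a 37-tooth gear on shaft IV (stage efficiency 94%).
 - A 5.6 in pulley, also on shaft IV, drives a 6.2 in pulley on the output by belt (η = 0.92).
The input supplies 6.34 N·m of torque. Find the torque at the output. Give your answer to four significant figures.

After the belt (361/75): 6.34 × 4.8133 × 0.94 = 28.686 N·m
After the belt (37.8/16): 28.686 × 2.3625 × 0.94 = 63.703 N·m
After the gear mesh (37/26): 63.703 × 1.4231 × 0.94 = 85.216 N·m
After the belt (6.2/5.6): 85.216 × 1.1071 × 0.92 = 86.798 N·m

86.80 N·m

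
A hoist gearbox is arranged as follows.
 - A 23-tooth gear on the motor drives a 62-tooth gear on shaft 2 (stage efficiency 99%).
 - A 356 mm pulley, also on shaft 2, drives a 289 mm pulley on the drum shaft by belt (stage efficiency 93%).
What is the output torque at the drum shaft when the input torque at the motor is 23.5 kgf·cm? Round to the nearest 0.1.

47.3 kgf·cm

gear mesh 62/23 = 2.6957 → τ = 23.5·2.6957·0.99 = 62.714 kgf·cm
belt 289/356 = 0.8118 → τ = 62.714·0.8118·0.93 = 47.348 kgf·cm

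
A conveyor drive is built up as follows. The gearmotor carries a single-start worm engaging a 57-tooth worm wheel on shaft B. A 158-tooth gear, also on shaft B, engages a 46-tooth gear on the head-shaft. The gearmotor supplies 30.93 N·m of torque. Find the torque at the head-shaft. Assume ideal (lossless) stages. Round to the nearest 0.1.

513.3 N·m

worm 57/1 = 57 → τ = 30.93·57 = 1763 N·m
gear mesh 46/158 = 0.29114 → τ = 1763·0.29114 = 513.28 N·m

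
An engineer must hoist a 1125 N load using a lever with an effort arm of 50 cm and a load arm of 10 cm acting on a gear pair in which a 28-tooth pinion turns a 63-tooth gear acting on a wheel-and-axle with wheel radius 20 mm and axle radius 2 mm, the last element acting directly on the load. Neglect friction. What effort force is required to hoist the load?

Lever MA = effort arm / load arm = 50/10 = 5.
Gear pair MA = 63/28 = 2.25.
Wheel-and-axle MA = R/r = 20/2 = 10.
Combined ideal MA = 5 × 2.25 × 10 = 112.5.
Effort = load / MA = 1125 / 112.5 = 10 N.

10 N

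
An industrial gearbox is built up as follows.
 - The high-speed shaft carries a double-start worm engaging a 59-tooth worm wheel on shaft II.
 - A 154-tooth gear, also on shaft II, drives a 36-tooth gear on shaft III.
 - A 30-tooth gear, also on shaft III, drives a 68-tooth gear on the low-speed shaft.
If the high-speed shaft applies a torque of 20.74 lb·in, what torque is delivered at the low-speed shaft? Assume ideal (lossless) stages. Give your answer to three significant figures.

Worm: ratio = 59/2 = 29.5; torque at shaft II = 20.74 × 29.5 = 611.83 lb·in.
Gear mesh: ratio = 36/154 = 0.23377; torque at shaft III = 611.83 × 0.23377 = 143.03 lb·in.
Gear mesh: ratio = 68/30 = 2.2667; torque at the low-speed shaft = 143.03 × 2.2667 = 324.19 lb·in.

324 lb·in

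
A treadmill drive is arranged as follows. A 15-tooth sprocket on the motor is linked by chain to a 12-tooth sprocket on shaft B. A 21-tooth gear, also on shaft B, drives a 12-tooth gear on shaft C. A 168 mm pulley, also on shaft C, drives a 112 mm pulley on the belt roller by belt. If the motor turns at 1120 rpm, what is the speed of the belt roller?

chain 12/15 = 0.8 → 1120/0.8 = 1400 rpm
gear mesh 12/21 = 0.57143 → 1400/0.57143 = 2450 rpm
belt 112/168 = 0.66667 → 2450/0.66667 = 3675 rpm

3675 rpm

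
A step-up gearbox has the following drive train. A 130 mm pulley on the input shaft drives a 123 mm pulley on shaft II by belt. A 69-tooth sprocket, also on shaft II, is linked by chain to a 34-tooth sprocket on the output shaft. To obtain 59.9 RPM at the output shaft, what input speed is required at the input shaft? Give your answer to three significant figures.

27.9 RPM

Overall ratio R = 0.94615 × 0.49275 = 0.46622.
Required input speed = output speed × R = 59.9 × 0.46622 = 27.927 RPM.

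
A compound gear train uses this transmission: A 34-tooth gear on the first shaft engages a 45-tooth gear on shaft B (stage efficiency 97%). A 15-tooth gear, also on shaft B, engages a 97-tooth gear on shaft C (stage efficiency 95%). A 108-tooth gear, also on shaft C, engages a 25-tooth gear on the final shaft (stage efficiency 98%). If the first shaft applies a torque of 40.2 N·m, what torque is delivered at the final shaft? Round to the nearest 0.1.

Gear mesh: ratio = 45/34 = 1.3235; torque at shaft B = 40.2 × 1.3235 × 0.97 = 51.61 N·m.
Gear mesh: ratio = 97/15 = 6.4667; torque at shaft C = 51.61 × 6.4667 × 0.95 = 317.06 N·m.
Gear mesh: ratio = 25/108 = 0.23148; torque at the final shaft = 317.06 × 0.23148 × 0.98 = 71.925 N·m.

71.9 N·m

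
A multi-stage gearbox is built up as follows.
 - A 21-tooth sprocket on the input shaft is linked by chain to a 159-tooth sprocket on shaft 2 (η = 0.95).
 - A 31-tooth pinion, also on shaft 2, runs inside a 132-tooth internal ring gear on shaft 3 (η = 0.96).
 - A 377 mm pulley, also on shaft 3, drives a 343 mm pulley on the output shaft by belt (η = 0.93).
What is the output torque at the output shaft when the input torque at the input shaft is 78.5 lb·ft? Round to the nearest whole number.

chain 159/21 = 7.5714 → τ = 78.5·7.5714·0.95 = 564.64 lb·ft
internal gear 132/31 = 4.2581 → τ = 564.64·4.2581·0.96 = 2308.1 lb·ft
belt 343/377 = 0.90981 → τ = 2308.1·0.90981·0.93 = 1952.9 lb·ft

1953 lb·ft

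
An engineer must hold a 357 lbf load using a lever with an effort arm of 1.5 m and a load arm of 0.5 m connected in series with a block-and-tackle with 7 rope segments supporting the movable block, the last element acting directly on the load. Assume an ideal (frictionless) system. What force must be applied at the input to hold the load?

Lever MA = effort arm / load arm = 1.5/0.5 = 3.
Block-and-tackle MA = number of supporting rope parts = 7.
Combined ideal MA = 3 × 7 = 21.
Effort = load / MA = 357 / 21 = 17 lbf.

17 lbf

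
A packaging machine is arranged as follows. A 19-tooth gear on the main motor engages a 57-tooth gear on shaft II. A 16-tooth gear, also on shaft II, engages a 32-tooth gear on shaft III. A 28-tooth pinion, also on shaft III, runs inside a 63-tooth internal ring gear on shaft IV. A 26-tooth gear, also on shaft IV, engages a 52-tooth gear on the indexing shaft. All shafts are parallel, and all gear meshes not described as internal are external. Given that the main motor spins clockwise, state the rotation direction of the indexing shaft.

the main motor → shaft II: external mesh, 1 reversal → CCW.
shaft II → shaft III: external mesh, 1 reversal → CW.
shaft III → shaft IV: internal mesh, same direction → CW.
shaft IV → the indexing shaft: external mesh, 1 reversal → CCW.
3 reversals in total — an odd number — so the indexing shaft turns opposite to the main motor.

counterclockwise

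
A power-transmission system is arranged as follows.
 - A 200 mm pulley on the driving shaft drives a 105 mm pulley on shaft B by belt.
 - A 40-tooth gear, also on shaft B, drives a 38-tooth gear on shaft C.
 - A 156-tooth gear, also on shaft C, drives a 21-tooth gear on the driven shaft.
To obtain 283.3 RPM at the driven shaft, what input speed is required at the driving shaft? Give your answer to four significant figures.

19.02 RPM

Overall ratio R = 0.525 × 0.95 × 0.13462 = 0.067139.
Required input speed = output speed × R = 283.3 × 0.067139 = 19.021 RPM.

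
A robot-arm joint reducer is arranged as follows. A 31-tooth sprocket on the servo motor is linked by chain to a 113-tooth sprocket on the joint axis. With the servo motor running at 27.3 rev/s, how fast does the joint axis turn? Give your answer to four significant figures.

Chain: ratio = 113/31 = 3.6452, so the joint axis turns at 27.3 / 3.6452 = 7.4894 rev/s.

7.489 rev/s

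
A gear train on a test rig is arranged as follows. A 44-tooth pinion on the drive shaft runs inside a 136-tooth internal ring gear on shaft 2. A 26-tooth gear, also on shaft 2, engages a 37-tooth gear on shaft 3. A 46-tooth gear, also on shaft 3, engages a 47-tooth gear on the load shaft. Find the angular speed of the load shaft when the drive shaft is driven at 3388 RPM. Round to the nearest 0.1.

the drive shaft → shaft 2 (internal gear, 136/44): 3388 ÷ 3.0909 = 1096.1 RPM
shaft 2 → shaft 3 (gear mesh, 37/26): 1096.1 ÷ 1.4231 = 770.24 RPM
shaft 3 → the load shaft (gear mesh, 47/46): 770.24 ÷ 1.0217 = 753.86 RPM

753.9 RPM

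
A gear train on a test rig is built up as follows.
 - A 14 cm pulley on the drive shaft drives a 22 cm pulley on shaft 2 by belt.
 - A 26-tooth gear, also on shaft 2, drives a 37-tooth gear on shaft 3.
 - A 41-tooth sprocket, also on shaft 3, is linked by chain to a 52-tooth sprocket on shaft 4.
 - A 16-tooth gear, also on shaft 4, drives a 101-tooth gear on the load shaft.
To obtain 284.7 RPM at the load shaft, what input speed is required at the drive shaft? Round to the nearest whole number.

Overall ratio R = 1.5714 × 1.4231 × 1.2683 × 6.3125 = 17.904.
Required input speed = output speed × R = 284.7 × 17.904 = 5097.2 RPM.

5097 RPM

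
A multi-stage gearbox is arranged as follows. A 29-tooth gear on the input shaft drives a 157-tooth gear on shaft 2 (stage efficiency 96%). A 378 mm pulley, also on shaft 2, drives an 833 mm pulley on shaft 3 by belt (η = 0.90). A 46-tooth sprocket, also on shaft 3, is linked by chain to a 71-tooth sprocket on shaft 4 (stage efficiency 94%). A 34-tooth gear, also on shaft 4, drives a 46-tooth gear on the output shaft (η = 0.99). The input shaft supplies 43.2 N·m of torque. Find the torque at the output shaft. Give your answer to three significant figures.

865 N·m

Gear mesh: ratio = 157/29 = 5.4138; torque at shaft 2 = 43.2 × 5.4138 × 0.96 = 224.52 N·m.
Belt: ratio = 833/378 = 2.2037; torque at shaft 3 = 224.52 × 2.2037 × 0.90 = 445.3 N·m.
Chain: ratio = 71/46 = 1.5435; torque at shaft 4 = 445.3 × 1.5435 × 0.94 = 646.07 N·m.
Gear mesh: ratio = 46/34 = 1.3529; torque at the output shaft = 646.07 × 1.3529 × 0.99 = 865.36 N·m.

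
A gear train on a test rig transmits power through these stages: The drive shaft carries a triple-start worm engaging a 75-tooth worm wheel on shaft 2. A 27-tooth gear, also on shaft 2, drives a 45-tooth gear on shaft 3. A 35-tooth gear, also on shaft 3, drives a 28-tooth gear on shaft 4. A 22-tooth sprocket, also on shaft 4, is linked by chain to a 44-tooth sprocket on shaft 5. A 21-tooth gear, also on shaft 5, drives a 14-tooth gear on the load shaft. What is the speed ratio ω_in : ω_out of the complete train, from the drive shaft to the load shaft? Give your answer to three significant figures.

44.4

Each stage contributes driven/driver: worm 75/3 = 25, gear mesh 45/27 = 1.6667, gear mesh 28/35 = 0.8, chain 44/22 = 2, gear mesh 14/21 = 0.66667.
Overall: 25 × 1.6667 × 0.8 × 2 × 0.66667 = 44.444.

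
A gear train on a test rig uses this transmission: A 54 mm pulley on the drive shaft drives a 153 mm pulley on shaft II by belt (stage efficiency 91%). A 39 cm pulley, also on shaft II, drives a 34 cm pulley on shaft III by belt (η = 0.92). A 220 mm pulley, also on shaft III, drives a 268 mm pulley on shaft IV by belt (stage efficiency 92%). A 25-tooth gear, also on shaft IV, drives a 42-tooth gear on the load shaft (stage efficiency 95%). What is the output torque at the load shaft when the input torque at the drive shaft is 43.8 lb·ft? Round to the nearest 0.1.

After the belt (153/54): 43.8 × 2.8333 × 0.91 = 112.93 lb·ft
After the belt (34/39): 112.93 × 0.87179 × 0.92 = 90.576 lb·ft
After the belt (268/220): 90.576 × 1.2182 × 0.92 = 101.51 lb·ft
After the gear mesh (42/25): 101.51 × 1.68 × 0.95 = 162.01 lb·ft

162.0 lb·ft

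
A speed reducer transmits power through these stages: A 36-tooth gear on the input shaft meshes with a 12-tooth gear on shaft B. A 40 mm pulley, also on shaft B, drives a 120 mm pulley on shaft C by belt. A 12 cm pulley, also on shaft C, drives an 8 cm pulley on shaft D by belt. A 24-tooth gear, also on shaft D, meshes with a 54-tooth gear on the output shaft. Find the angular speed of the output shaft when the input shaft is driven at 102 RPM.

the input shaft → shaft B (gear mesh, 12/36): 102 ÷ 0.33333 = 306 RPM
shaft B → shaft C (belt, 120/40): 306 ÷ 3 = 102 RPM
shaft C → shaft D (belt, 8/12): 102 ÷ 0.66667 = 153 RPM
shaft D → the output shaft (gear mesh, 54/24): 153 ÷ 2.25 = 68 RPM

68 RPM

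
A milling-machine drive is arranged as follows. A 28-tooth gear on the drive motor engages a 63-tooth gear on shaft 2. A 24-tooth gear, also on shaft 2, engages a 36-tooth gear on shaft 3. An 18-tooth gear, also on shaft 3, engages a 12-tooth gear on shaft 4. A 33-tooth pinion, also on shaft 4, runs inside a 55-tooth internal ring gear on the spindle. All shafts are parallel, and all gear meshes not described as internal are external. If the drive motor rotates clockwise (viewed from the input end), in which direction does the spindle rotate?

the drive motor → shaft 2: external mesh, 1 reversal → CCW.
shaft 2 → shaft 3: external mesh, 1 reversal → CW.
shaft 3 → shaft 4: external mesh, 1 reversal → CCW.
shaft 4 → the spindle: internal mesh, same direction → CCW.
3 reversals in total — an odd number — so the spindle turns opposite to the drive motor.

counterclockwise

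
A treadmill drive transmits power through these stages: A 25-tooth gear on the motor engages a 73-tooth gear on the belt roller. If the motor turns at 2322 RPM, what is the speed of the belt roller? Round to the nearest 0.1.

Gear mesh: ratio = 73/25 = 2.92, so the belt roller turns at 2322 / 2.92 = 795.21 RPM.

795.2 RPM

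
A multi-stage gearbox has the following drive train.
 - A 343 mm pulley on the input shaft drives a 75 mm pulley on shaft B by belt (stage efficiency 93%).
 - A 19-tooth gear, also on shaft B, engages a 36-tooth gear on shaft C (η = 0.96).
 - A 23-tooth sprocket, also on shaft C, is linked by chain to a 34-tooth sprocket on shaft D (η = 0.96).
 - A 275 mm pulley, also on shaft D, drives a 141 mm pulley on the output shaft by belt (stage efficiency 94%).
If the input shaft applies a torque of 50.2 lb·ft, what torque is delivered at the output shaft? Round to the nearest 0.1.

belt 75/343 = 0.21866 → τ = 50.2·0.21866·0.93 = 10.208 lb·ft
gear mesh 36/19 = 1.8947 → τ = 10.208·1.8947·0.96 = 18.568 lb·ft
chain 34/23 = 1.4783 → τ = 18.568·1.4783·0.96 = 26.351 lb·ft
belt 141/275 = 0.51273 → τ = 26.351·0.51273·0.94 = 12.7 lb·ft

12.7 lb·ft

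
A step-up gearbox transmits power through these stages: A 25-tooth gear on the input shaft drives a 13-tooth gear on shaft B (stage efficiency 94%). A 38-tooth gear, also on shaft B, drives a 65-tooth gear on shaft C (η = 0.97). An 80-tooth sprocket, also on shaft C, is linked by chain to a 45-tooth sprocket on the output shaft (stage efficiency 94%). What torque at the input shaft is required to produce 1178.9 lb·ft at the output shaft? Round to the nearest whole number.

2749 lb·ft

Overall ratio R = 0.52 × 1.7105 × 0.5625 = 0.50033; overall efficiency η = 0.94 × 0.97 × 0.94 = 0.8571.
Input torque = output torque / (R × η) = 1178.9 / (0.50033 × 0.8571) = 2749.1 lb·ft.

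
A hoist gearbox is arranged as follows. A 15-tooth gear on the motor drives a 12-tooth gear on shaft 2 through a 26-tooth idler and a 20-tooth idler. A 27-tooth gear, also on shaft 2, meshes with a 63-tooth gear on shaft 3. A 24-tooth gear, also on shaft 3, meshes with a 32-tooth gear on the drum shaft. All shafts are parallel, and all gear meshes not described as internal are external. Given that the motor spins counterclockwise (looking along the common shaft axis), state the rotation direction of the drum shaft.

clockwise

the motor → shaft 2: driver → idler → idler → driven is 3 external meshes, 3 reversals → CW.
shaft 2 → shaft 3: external mesh, 1 reversal → CCW.
shaft 3 → the drum shaft: external mesh, 1 reversal → CW.
5 reversals in total — an odd number — so the drum shaft turns opposite to the motor.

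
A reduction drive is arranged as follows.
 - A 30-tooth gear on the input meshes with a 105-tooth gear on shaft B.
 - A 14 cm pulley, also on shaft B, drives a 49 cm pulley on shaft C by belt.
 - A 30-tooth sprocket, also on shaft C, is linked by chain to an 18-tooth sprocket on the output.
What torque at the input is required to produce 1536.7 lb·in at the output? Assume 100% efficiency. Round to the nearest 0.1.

Overall ratio R = 3.5 × 3.5 × 0.6 = 7.35.
Input torque = output torque / R = 1536.7 / 7.35 = 209.07 lb·in.

209.1 lb·in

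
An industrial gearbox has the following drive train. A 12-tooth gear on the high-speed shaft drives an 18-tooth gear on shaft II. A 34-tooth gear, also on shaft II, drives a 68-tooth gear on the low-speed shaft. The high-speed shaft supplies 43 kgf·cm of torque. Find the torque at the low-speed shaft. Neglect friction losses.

After the gear mesh (18/12): 43 × 1.5 = 64.5 kgf·cm
After the gear mesh (68/34): 64.5 × 2 = 129 kgf·cm

129 kgf·cm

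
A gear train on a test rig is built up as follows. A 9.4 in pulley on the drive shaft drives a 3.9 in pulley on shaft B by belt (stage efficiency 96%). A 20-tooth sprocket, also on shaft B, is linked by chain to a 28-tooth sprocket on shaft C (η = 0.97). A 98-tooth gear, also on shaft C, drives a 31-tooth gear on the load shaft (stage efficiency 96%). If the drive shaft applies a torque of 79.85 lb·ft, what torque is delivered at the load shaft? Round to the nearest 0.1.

belt 3.9/9.4 = 0.41489 → τ = 79.85·0.41489·0.96 = 31.804 lb·ft
chain 28/20 = 1.4 → τ = 31.804·1.4·0.97 = 43.19 lb·ft
gear mesh 31/98 = 0.31633 → τ = 43.19·0.31633·0.96 = 13.116 lb·ft

13.1 lb·ft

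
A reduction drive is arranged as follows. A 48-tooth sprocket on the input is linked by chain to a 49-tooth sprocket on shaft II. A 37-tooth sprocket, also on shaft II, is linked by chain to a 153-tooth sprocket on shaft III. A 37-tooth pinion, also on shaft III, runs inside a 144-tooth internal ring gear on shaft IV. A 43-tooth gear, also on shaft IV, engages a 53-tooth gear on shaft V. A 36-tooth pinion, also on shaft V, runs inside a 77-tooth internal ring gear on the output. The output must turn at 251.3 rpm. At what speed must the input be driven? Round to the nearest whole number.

Overall ratio R = 1.0208 × 4.1351 × 3.8919 × 1.2326 × 2.1389 = 43.311.
Required input speed = output speed × R = 251.3 × 43.311 = 10884 rpm.

10884 rpm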